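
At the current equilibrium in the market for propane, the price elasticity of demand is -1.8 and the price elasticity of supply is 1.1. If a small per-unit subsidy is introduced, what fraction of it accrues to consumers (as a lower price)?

For a small subsidy around the equilibrium, the benefit split depends on the relative slopes, which at a point are proportional to the elasticities.
Buyer share = εs/(εs + |εd|) = 1.1/(1.1 + 1.8) = 11/29; seller share = |εd|/(εs + |εd|) = 18/29.

Consumer share = 11/29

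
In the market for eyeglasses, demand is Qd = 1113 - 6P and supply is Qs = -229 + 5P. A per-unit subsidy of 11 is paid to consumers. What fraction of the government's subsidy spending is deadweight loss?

DWL / government spending = 5/137

Pre-subsidy: 1113 - 6P = -229 + 5P gives P* = 122, Q* = 381.
With the rebate, buyers effectively pay Pb = Ps − 11, where Ps is the price sellers receive.
Demand in terms of Ps becomes Qd = 1113 − 6(Ps − 11) = 1179 - 6Ps. Setting this equal to supply: 1179 - 6Ps = -229 + 5Ps, so Ps = 128.
Buyers pay Pb = 128 − 11 = 117; Q' = -229 + 5·128 = 411.
ΔCS = ½(381 + 411)(122 − 117) = 1980; ΔPS = ½(381 + 411)(128 − 122) = 2376.
Government spending = 11 × 411 = 4521.
DWL = ½ × 11 × (411 − 381) = 165; fraction = 165 / 4521 = 5/137.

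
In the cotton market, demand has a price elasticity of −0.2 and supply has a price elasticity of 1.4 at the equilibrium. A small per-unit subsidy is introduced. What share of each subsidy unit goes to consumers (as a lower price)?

For a small subsidy around the equilibrium, the benefit split depends on the relative slopes, which at a point are proportional to the elasticities.
Buyer share = εs/(εs + |εd|) = 1.4/(1.4 + 0.2) = 0.875; seller share = |εd|/(εs + |εd|) = 0.125.

Consumer share = 0.875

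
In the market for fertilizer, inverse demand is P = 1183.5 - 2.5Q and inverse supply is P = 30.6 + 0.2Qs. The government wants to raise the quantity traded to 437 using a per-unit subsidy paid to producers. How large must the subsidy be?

Required subsidy s = 27 per unit

At Q = 437, from the demand curve buyers pay Pb = 1183.5 − 2.5·437 = 91; from the supply curve sellers need Ps = 30.6 + 0.2·437 = 118.
The subsidy must fill the gap: s = Ps − Pb = 118 − 91 = 27.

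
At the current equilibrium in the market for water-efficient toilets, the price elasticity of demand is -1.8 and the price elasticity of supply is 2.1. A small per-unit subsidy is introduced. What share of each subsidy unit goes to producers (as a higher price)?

For a small subsidy around the equilibrium, the benefit split depends on the relative slopes, which at a point are proportional to the elasticities.
Buyer share = εs/(εs + |εd|) = 2.1/(2.1 + 1.8) = 7/13; seller share = |εd|/(εs + |εd|) = 6/13.
So producers capture 6/13 of the subsidy.

Producer share = 6/13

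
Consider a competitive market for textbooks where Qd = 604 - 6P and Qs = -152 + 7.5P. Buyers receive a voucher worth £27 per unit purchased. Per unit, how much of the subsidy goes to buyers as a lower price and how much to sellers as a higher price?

Pre-subsidy: 604 - 6P = -152 + 7.5P gives P* = 56, Q* = 268.
With the rebate, buyers effectively pay Pb = Ps − 27, where Ps is the price sellers receive.
Demand in terms of Ps becomes Qd = 604 − 6(Ps − 27) = 766 - 6Ps. Setting this equal to supply: 766 - 6Ps = -152 + 7.5Ps, so Ps = 68.
Buyers pay Pb = 68 − 27 = 41; Q' = -152 + 7.5·68 = 358.
Buyers' price falls by P* − Pb = 56 − 41 = 15; sellers' price rises by Ps − P* = 68 − 56 = 12.

Buyers gain £15 per unit; sellers gain £12 per unit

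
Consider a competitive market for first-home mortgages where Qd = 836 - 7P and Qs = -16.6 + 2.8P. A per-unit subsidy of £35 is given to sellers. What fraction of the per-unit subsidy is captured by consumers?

Pre-subsidy: 836 - 7P = -16.6 + 2.8P gives P* = 87, Q* = 227.
With the subsidy, sellers receive Ps = Pb + 35 for each unit, where Pb is the price buyers pay.
Supply in terms of Pb becomes Qs = -16.6 + 2.8(Pb + 35) = 81.4 + 2.8Pb. Setting this equal to demand: 836 - 7Pb = 81.4 + 2.8Pb, so Pb = 77.
Sellers receive Ps = 77 + 35 = 112; Q' = 836 − 7·77 = 297.
Buyers' price falls by P* − Pb = 87 − 77 = 10; sellers' price rises by Ps − P* = 112 − 87 = 25.
So consumers capture 10/35 = 2/7 of each unit of subsidy.

Consumer share = 2/7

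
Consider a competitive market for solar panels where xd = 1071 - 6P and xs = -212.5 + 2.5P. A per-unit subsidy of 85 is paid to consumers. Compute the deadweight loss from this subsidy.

Pre-subsidy: 1071 - 6P = -212.5 + 2.5P gives P* = 151, x* = 165.
With the rebate, buyers effectively pay Pb = Ps − 85, where Ps is the price sellers receive.
Demand in terms of Ps becomes xd = 1071 − 6(Ps − 85) = 1581 - 6Ps. Setting this equal to supply: 1581 - 6Ps = -212.5 + 2.5Ps, so Ps = 211.
Buyers pay Pb = 211 − 85 = 126; x' = -212.5 + 2.5·211 = 315.
The subsidy expands output by 315 − 165 = 150 past the efficient level; on those units the gap between marginal cost and willingness to pay runs from 0 up to 85.
DWL = ½ × 85 × 150 = 6375.

Deadweight loss = 6375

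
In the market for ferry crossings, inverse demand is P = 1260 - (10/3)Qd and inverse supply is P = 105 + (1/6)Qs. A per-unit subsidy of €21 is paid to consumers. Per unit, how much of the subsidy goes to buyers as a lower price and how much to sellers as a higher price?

Buyers gain €20 per unit; sellers gain €1 per unit

Pre-subsidy: 1260 - (10/3)Q = 105 + (1/6)Q gives Q* = 330 and P* = 160.
With the rebate, buyers effectively pay Pb = Ps − 21, where Ps is the price sellers receive.
On the curves, Pb = 1260 - (10/3)Q and Ps = 105 + (1/6)Q; the wedge Ps − Pb = 21 gives 105 + (1/6)Q − (1260 - (10/3)Q) = 21, so Q' = 336.
Then Pb = 1260 − (10/3)·336 = 140 and Ps = 105 + (1/6)·336 = 161.
Buyers' price falls by P* − Pb = 160 − 140 = 20; sellers' price rises by Ps − P* = 161 − 160 = 1.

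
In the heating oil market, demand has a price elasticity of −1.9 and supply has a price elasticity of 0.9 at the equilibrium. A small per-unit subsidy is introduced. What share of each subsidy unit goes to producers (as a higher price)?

For a small subsidy around the equilibrium, the benefit split depends on the relative slopes, which at a point are proportional to the elasticities.
Buyer share = εs/(εs + |εd|) = 0.9/(0.9 + 1.9) = 9/28; seller share = |εd|/(εs + |εd|) = 19/28.
So producers capture 19/28 of the subsidy.

Producer share = 19/28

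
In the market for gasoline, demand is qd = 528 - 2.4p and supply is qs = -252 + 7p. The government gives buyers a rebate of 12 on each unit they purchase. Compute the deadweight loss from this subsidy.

Deadweight loss = 6048/47

Pre-subsidy: 528 - 2.4p = -252 + 7p gives p* = 3900/47, q* = 15456/47.
With the rebate, buyers effectively pay pb = ps − 12, where ps is the price sellers receive.
Demand in terms of ps becomes qd = 528 − 2.4(ps − 12) = 556.8 - 2.4ps. Setting this equal to supply: 556.8 - 2.4ps = -252 + 7ps, so ps = 4044/47.
Buyers pay pb = 4044/47 − 12 = 3480/47; q' = -252 + 7·(4044/47) = 16464/47.
The subsidy expands output by 16464/47 − 15456/47 = 1008/47 past the efficient level; on those units the gap between marginal cost and willingness to pay runs from 0 up to 12.
DWL = ½ × 12 × 1008/47 = 6048/47.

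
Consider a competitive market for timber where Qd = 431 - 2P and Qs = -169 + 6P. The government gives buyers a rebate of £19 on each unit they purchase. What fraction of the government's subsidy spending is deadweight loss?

DWL / government spending = 57/1238

Pre-subsidy: 431 - 2P = -169 + 6P gives P* = 75, Q* = 281.
With the rebate, buyers effectively pay Pb = Ps − 19, where Ps is the price sellers receive.
Demand in terms of Ps becomes Qd = 431 − 2(Ps − 19) = 469 - 2Ps. Setting this equal to supply: 469 - 2Ps = -169 + 6Ps, so Ps = 79.75.
Buyers pay Pb = 79.75 − 19 = 60.75; Q' = -169 + 6·79.75 = 309.5.
ΔCS = ½(281 + 309.5)(75 − 60.75) = 4207.3125; ΔPS = ½(281 + 309.5)(79.75 − 75) = 1402.4375.
Government spending = 19 × 309.5 = 5880.5.
DWL = ½ × 19 × (309.5 − 281) = 270.75; fraction = 270.75 / 5880.5 = 57/1238.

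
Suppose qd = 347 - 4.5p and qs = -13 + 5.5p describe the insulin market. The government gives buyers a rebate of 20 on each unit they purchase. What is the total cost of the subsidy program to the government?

Government cost = 4690

Pre-subsidy: 347 - 4.5p = -13 + 5.5p gives p* = 36, q* = 185.
With the rebate, buyers effectively pay pb = ps − 20, where ps is the price sellers receive.
Demand in terms of ps becomes qd = 347 − 4.5(ps − 20) = 437 - 4.5ps. Setting this equal to supply: 437 - 4.5ps = -13 + 5.5ps, so ps = 45.
Buyers pay pb = 45 − 20 = 25; q' = -13 + 5.5·45 = 234.5.
Government outlay = subsidy × quantity = 20 × 234.5 = 4690.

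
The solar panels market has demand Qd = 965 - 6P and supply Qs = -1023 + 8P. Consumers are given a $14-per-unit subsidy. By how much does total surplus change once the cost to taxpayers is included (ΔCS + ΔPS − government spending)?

Pre-subsidy: 965 - 6P = -1023 + 8P gives P* = 142, Q* = 113.
With the rebate, buyers effectively pay Pb = Ps − 14, where Ps is the price sellers receive.
Demand in terms of Ps becomes Qd = 965 − 6(Ps − 14) = 1049 - 6Ps. Setting this equal to supply: 1049 - 6Ps = -1023 + 8Ps, so Ps = 148.
Buyers pay Pb = 148 − 14 = 134; Q' = -1023 + 8·148 = 161.
ΔCS = ½(113 + 161)(142 − 134) = 1096; ΔPS = ½(113 + 161)(148 − 142) = 822.
Government spending = 14 × 161 = 2254.
Net change = 1096 + 822 − 2254 = -336. The loss equals the DWL triangle ½·14·48.

Net change in total surplus = -$336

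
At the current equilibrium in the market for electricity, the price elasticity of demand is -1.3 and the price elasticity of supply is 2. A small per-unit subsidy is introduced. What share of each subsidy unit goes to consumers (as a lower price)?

Consumer share = 20/33

For a small subsidy around the equilibrium, the benefit split depends on the relative slopes, which at a point are proportional to the elasticities.
Buyer share = εs/(εs + |εd|) = 2/(2 + 1.3) = 20/33; seller share = |εd|/(εs + |εd|) = 13/33.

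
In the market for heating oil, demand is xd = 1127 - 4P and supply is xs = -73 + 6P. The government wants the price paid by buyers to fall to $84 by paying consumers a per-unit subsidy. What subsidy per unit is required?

Required subsidy s = $60 per unit

At a buyer price of 84, quantity demanded is 1127 − 4·84 = 791.
Sellers supply 791 only when they receive Ps with -73 + 6·Ps = 791, i.e. Ps = 144.
s = Ps − Pb = 144 − 84 = 60.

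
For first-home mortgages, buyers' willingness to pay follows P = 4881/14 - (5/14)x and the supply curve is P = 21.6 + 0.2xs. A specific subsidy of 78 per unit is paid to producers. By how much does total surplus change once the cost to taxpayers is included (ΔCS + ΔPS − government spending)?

Net change in total surplus = -5460

Pre-subsidy: 4881/14 - (5/14)x = 21.6 + 0.2x gives x* = 587 and P* = 139.
With the subsidy, sellers receive Ps = Pb + 78 for each unit, where Pb is the price buyers pay.
On the curves, Pb = 4881/14 - (5/14)x and Ps = 21.6 + 0.2x; the wedge Ps − Pb = 78 gives 21.6 + 0.2x − (4881/14 - (5/14)x) = 78, so x' = 727.
Then Pb = 4881/14 − (5/14)·727 = 89 and Ps = 21.6 + 0.2·727 = 167.
ΔCS = ½(587 + 727)(139 − 89) = 32850; ΔPS = ½(587 + 727)(167 − 139) = 18396.
Government spending = 78 × 727 = 56706.
Net change = 32850 + 18396 − 56706 = -5460. The loss equals the DWL triangle ½·78·140.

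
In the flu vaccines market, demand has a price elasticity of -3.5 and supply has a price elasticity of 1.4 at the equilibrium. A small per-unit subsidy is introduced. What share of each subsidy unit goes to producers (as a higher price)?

For a small subsidy around the equilibrium, the benefit split depends on the relative slopes, which at a point are proportional to the elasticities.
Buyer share = εs/(εs + |εd|) = 1.4/(1.4 + 3.5) = 2/7; seller share = |εd|/(εs + |εd|) = 5/7.
So producers capture 5/7 of the subsidy.

Producer share = 5/7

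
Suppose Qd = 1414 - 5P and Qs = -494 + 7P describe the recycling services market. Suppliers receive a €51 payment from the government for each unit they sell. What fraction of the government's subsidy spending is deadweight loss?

Pre-subsidy: 1414 - 5P = -494 + 7P gives P* = 159, Q* = 619.
With the subsidy, sellers receive Ps = Pb + 51 for each unit, where Pb is the price buyers pay.
Supply in terms of Pb becomes Qs = -494 + 7(Pb + 51) = -137 + 7Pb. Setting this equal to demand: 1414 - 5Pb = -137 + 7Pb, so Pb = 129.25.
Sellers receive Ps = 129.25 + 51 = 180.25; Q' = 1414 − 5·129.25 = 767.75.
ΔCS = ½(619 + 767.75)(159 − 129.25) = 20627.90625; ΔPS = ½(619 + 767.75)(180.25 − 159) = 14734.21875.
Government spending = 51 × 767.75 = 39155.25.
DWL = ½ × 51 × (767.75 − 619) = 3793.125; fraction = 3793.125 / 39155.25 = 595/6142.

DWL / government spending = 595/6142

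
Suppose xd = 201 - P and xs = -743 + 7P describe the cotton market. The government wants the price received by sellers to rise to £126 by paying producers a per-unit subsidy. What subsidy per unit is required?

At a seller price of 126, quantity supplied is -743 + 7·126 = 139.
Buyers absorb 139 only when they pay Pb with 201 − 1·Pb = 139, i.e. Pb = 62.
s = Ps − Pb = 126 − 62 = 64.

Required subsidy s = £64 per unit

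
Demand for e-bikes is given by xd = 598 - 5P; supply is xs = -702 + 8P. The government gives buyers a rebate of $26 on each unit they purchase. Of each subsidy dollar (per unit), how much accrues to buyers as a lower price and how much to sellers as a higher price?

Buyers gain $16 per unit; sellers gain $10 per unit

Pre-subsidy: 598 - 5P = -702 + 8P gives P* = 100, x* = 98.
With the rebate, buyers effectively pay Pb = Ps − 26, where Ps is the price sellers receive.
Demand in terms of Ps becomes xd = 598 − 5(Ps − 26) = 728 - 5Ps. Setting this equal to supply: 728 - 5Ps = -702 + 8Ps, so Ps = 110.
Buyers pay Pb = 110 − 26 = 84; x' = -702 + 8·110 = 178.
Buyers' price falls by P* − Pb = 100 − 84 = 16; sellers' price rises by Ps − P* = 110 − 100 = 10.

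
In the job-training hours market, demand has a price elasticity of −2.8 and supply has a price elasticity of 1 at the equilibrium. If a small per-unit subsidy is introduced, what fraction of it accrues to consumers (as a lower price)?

Consumer share = 5/19

For a small subsidy around the equilibrium, the benefit split depends on the relative slopes, which at a point are proportional to the elasticities.
Buyer share = εs/(εs + |εd|) = 1/(1 + 2.8) = 5/19; seller share = |εd|/(εs + |εd|) = 14/19.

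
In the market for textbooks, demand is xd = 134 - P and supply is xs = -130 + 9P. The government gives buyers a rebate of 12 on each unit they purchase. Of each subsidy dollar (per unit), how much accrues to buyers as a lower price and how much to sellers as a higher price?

Pre-subsidy: 134 - P = -130 + 9P gives P* = 26.4, x* = 107.6.
With the rebate, buyers effectively pay Pb = Ps − 12, where Ps is the price sellers receive.
Demand in terms of Ps becomes xd = 134 − 1(Ps − 12) = 146 - Ps. Setting this equal to supply: 146 - Ps = -130 + 9Ps, so Ps = 27.6.
Buyers pay Pb = 27.6 − 12 = 15.6; x' = -130 + 9·27.6 = 118.4.
Buyers' price falls by P* − Pb = 26.4 − 15.6 = 10.8; sellers' price rises by Ps − P* = 27.6 − 26.4 = 1.2.

Buyers gain 10.8 per unit; sellers gain 1.2 per unit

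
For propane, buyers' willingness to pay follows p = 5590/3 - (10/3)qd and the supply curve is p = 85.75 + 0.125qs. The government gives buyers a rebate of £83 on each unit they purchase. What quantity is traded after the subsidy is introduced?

Pre-subsidy: 5590/3 - (10/3)q = 85.75 + 0.125q gives q* = 514 and p* = 150.
With the rebate, buyers effectively pay pb = ps − 83, where ps is the price sellers receive.
On the curves, pb = 5590/3 - (10/3)q and ps = 85.75 + 0.125q; the wedge ps − pb = 83 gives 85.75 + 0.125q − (5590/3 - (10/3)q) = 83, so q' = 538.
Then pb = 5590/3 − (10/3)·538 = 70 and ps = 85.75 + 0.125·538 = 153.

q' = 538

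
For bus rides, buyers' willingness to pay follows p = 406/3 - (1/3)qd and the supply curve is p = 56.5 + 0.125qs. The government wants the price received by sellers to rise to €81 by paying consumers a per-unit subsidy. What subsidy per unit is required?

Required subsidy s = €11 per unit

At a seller price of 81, quantity supplied is -452 + 8·81 = 196.
Buyers absorb 196 only when they pay pb = 406/3 − (1/3)·196 = 70.
s = ps − pb = 81 − 70 = 11.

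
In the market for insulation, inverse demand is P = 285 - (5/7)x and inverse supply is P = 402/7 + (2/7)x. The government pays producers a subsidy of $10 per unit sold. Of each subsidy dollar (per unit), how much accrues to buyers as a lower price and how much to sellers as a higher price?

Pre-subsidy: 285 - (5/7)x = 402/7 + (2/7)x gives x* = 1593/7 and P* = 6000/49.
With the subsidy, sellers receive Ps = Pb + 10 for each unit, where Pb is the price buyers pay.
On the curves, Pb = 285 - (5/7)x and Ps = 402/7 + (2/7)x; the wedge Ps − Pb = 10 gives 402/7 + (2/7)x − (285 - (5/7)x) = 10, so x' = 1663/7.
Then Pb = 285 − (5/7)·(1663/7) = 5650/49 and Ps = 402/7 + (2/7)·(1663/7) = 6140/49.
Buyers' price falls by P* − Pb = 6000/49 − 5650/49 = 50/7; sellers' price rises by Ps − P* = 6140/49 − 6000/49 = 20/7.

Buyers gain 50/7 per unit; sellers gain 20/7 per unit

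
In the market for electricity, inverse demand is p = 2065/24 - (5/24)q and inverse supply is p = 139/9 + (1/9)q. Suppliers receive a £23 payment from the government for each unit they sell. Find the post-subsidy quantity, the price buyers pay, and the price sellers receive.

q' = 293; buyers pay £25; sellers receive £48

Pre-subsidy: 2065/24 - (5/24)q = 139/9 + (1/9)q gives q* = 221 and p* = 40.
With the subsidy, sellers receive ps = pb + 23 for each unit, where pb is the price buyers pay.
On the curves, pb = 2065/24 - (5/24)q and ps = 139/9 + (1/9)q; the wedge ps − pb = 23 gives 139/9 + (1/9)q − (2065/24 - (5/24)q) = 23, so q' = 293.
Then pb = 2065/24 − (5/24)·293 = 25 and ps = 139/9 + (1/9)·293 = 48.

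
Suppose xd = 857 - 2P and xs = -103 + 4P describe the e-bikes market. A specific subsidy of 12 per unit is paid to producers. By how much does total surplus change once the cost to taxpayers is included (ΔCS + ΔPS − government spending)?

Pre-subsidy: 857 - 2P = -103 + 4P gives P* = 160, x* = 537.
With the subsidy, sellers receive Ps = Pb + 12 for each unit, where Pb is the price buyers pay.
Supply in terms of Pb becomes xs = -103 + 4(Pb + 12) = -55 + 4Pb. Setting this equal to demand: 857 - 2Pb = -55 + 4Pb, so Pb = 152.
Sellers receive Ps = 152 + 12 = 164; x' = 857 − 2·152 = 553.
ΔCS = ½(537 + 553)(160 − 152) = 4360; ΔPS = ½(537 + 553)(164 − 160) = 2180.
Government spending = 12 × 553 = 6636.
Net change = 4360 + 2180 − 6636 = -96. The loss equals the DWL triangle ½·12·16.

Net change in total surplus = -96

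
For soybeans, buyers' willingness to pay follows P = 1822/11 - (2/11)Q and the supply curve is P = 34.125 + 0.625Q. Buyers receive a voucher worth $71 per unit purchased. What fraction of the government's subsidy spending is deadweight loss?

DWL / government spending = 44/251

Pre-subsidy: 1822/11 - (2/11)Q = 34.125 + 0.625Q gives Q* = 163 and P* = 136.
With the rebate, buyers effectively pay Pb = Ps − 71, where Ps is the price sellers receive.
On the curves, Pb = 1822/11 - (2/11)Q and Ps = 34.125 + 0.625Q; the wedge Ps − Pb = 71 gives 34.125 + 0.625Q − (1822/11 - (2/11)Q) = 71, so Q' = 251.
Then Pb = 1822/11 − (2/11)·251 = 120 and Ps = 34.125 + 0.625·251 = 191.
ΔCS = ½(163 + 251)(136 − 120) = 3312; ΔPS = ½(163 + 251)(191 − 136) = 11385.
Government spending = 71 × 251 = 17821.
DWL = ½ × 71 × (251 − 163) = 3124; fraction = 3124 / 17821 = 44/251.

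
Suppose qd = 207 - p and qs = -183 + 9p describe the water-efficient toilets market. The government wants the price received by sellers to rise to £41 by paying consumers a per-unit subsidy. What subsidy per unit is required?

Required subsidy s = £20 per unit

At a seller price of 41, quantity supplied is -183 + 9·41 = 186.
Buyers absorb 186 only when they pay pb with 207 − 1·pb = 186, i.e. pb = 21.
s = ps − pb = 41 − 21 = 20.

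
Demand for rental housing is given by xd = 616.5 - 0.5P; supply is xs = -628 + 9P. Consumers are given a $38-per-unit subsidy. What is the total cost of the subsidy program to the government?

Government cost = $21622

Pre-subsidy: 616.5 - 0.5P = -628 + 9P gives P* = 131, x* = 551.
With the rebate, buyers effectively pay Pb = Ps − 38, where Ps is the price sellers receive.
Demand in terms of Ps becomes xd = 616.5 − 0.5(Ps − 38) = 635.5 - 0.5Ps. Setting this equal to supply: 635.5 - 0.5Ps = -628 + 9Ps, so Ps = 133.
Buyers pay Pb = 133 − 38 = 95; x' = -628 + 9·133 = 569.
Government outlay = subsidy × quantity = 38 × 569 = 21622.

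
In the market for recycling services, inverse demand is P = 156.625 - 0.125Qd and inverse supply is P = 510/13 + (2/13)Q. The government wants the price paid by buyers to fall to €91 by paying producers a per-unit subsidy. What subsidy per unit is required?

At a buyer price of 91, quantity demanded is 1253 − 8·91 = 525.
Sellers supply 525 only when they receive Ps = 510/13 + (2/13)·525 = 120.
s = Ps − Pb = 120 − 91 = 29.

Required subsidy s = €29 per unit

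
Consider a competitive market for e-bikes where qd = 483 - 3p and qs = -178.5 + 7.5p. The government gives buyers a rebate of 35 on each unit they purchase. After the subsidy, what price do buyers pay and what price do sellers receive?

Pre-subsidy: 483 - 3p = -178.5 + 7.5p gives p* = 63, q* = 294.
With the rebate, buyers effectively pay pb = ps − 35, where ps is the price sellers receive.
Demand in terms of ps becomes qd = 483 − 3(ps − 35) = 588 - 3ps. Setting this equal to supply: 588 - 3ps = -178.5 + 7.5ps, so ps = 73.
Buyers pay pb = 73 − 35 = 38; q' = -178.5 + 7.5·73 = 369.

Buyers pay 38; sellers receive 73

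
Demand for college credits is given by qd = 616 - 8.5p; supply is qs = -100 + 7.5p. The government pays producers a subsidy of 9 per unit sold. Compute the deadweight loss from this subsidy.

Deadweight loss = 161.3671875

Pre-subsidy: 616 - 8.5p = -100 + 7.5p gives p* = 44.75, q* = 235.625.
With the subsidy, sellers receive ps = pb + 9 for each unit, where pb is the price buyers pay.
Supply in terms of pb becomes qs = -100 + 7.5(pb + 9) = -32.5 + 7.5pb. Setting this equal to demand: 616 - 8.5pb = -32.5 + 7.5pb, so pb = 40.53125.
Sellers receive ps = 40.53125 + 9 = 49.53125; q' = 616 − 8.5·40.53125 = 271.484375.
The subsidy expands output by 271.484375 − 235.625 = 35.859375 past the efficient level; on those units the gap between marginal cost and willingness to pay runs from 0 up to 9.
DWL = ½ × 9 × 35.859375 = 161.3671875.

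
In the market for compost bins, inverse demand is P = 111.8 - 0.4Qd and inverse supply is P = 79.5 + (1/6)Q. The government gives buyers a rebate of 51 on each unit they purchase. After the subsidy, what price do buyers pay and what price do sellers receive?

Pre-subsidy: 111.8 - 0.4Q = 79.5 + (1/6)Q gives Q* = 57 and P* = 89.
With the rebate, buyers effectively pay Pb = Ps − 51, where Ps is the price sellers receive.
On the curves, Pb = 111.8 - 0.4Q and Ps = 79.5 + (1/6)Q; the wedge Ps − Pb = 51 gives 79.5 + (1/6)Q − (111.8 - 0.4Q) = 51, so Q' = 147.
Then Pb = 111.8 − 0.4·147 = 53 and Ps = 79.5 + (1/6)·147 = 104.

Buyers pay 53; sellers receive 104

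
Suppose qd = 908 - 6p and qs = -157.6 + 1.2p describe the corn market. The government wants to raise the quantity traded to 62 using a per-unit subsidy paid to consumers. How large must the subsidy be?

Required subsidy s = 42 per unit

At q = 62, invert demand for the buyer price: pb = (908 − 62)/6 = 141; invert supply for the seller price: ps = (62 − (-157.6))/1.2 = 183.
The subsidy must fill the gap: s = ps − pb = 183 − 141 = 42.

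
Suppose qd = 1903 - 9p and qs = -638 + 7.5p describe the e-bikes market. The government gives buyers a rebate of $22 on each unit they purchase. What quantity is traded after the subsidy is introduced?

q' = 607

Pre-subsidy: 1903 - 9p = -638 + 7.5p gives p* = 154, q* = 517.
With the rebate, buyers effectively pay pb = ps − 22, where ps is the price sellers receive.
Demand in terms of ps becomes qd = 1903 − 9(ps − 22) = 2101 - 9ps. Setting this equal to supply: 2101 - 9ps = -638 + 7.5ps, so ps = 166.
Buyers pay pb = 166 − 22 = 144; q' = -638 + 7.5·166 = 607.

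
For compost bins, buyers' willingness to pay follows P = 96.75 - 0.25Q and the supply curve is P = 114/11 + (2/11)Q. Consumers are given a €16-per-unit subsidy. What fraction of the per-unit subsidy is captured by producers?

Producer share = 8/19

Pre-subsidy: 96.75 - 0.25Q = 114/11 + (2/11)Q gives Q* = 3801/19 and P* = 888/19.
With the rebate, buyers effectively pay Pb = Ps − 16, where Ps is the price sellers receive.
On the curves, Pb = 96.75 - 0.25Q and Ps = 114/11 + (2/11)Q; the wedge Ps − Pb = 16 gives 114/11 + (2/11)Q − (96.75 - 0.25Q) = 16, so Q' = 4505/19.
Then Pb = 96.75 − 0.25·(4505/19) = 712/19 and Ps = 114/11 + (2/11)·(4505/19) = 1016/19.
Buyers' price falls by P* − Pb = 888/19 − 712/19 = 176/19; sellers' price rises by Ps − P* = 1016/19 − 888/19 = 128/19.
So producers capture (128/19)/16 = 8/19 of each unit of subsidy.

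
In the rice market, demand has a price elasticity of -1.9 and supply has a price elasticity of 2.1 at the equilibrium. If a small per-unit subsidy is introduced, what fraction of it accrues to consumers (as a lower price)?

For a small subsidy around the equilibrium, the benefit split depends on the relative slopes, which at a point are proportional to the elasticities.
Buyer share = εs/(εs + |εd|) = 2.1/(2.1 + 1.9) = 0.525; seller share = |εd|/(εs + |εd|) = 0.475.

Consumer share = 0.525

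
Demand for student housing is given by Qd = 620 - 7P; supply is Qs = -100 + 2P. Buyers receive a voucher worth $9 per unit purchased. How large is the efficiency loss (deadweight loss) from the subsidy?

Pre-subsidy: 620 - 7P = -100 + 2P gives P* = 80, Q* = 60.
With the rebate, buyers effectively pay Pb = Ps − 9, where Ps is the price sellers receive.
Demand in terms of Ps becomes Qd = 620 − 7(Ps − 9) = 683 - 7Ps. Setting this equal to supply: 683 - 7Ps = -100 + 2Ps, so Ps = 87.
Buyers pay Pb = 87 − 9 = 78; Q' = -100 + 2·87 = 74.
The subsidy expands output by 74 − 60 = 14 past the efficient level; on those units the gap between marginal cost and willingness to pay runs from 0 up to 9.
DWL = ½ × 9 × 14 = 63.

Deadweight loss = $63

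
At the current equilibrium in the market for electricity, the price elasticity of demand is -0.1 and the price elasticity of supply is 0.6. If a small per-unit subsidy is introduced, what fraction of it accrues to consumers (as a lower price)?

Consumer share = 6/7

For a small subsidy around the equilibrium, the benefit split depends on the relative slopes, which at a point are proportional to the elasticities.
Buyer share = εs/(εs + |εd|) = 0.6/(0.6 + 0.1) = 6/7; seller share = |εd|/(εs + |εd|) = 1/7.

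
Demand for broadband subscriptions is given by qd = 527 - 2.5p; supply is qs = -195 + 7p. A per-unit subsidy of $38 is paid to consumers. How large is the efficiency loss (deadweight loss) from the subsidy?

Pre-subsidy: 527 - 2.5p = -195 + 7p gives p* = 76, q* = 337.
With the rebate, buyers effectively pay pb = ps − 38, where ps is the price sellers receive.
Demand in terms of ps becomes qd = 527 − 2.5(ps − 38) = 622 - 2.5ps. Setting this equal to supply: 622 - 2.5ps = -195 + 7ps, so ps = 86.
Buyers pay pb = 86 − 38 = 48; q' = -195 + 7·86 = 407.
The subsidy expands output by 407 − 337 = 70 past the efficient level; on those units the gap between marginal cost and willingness to pay runs from 0 up to 38.
DWL = ½ × 38 × 70 = 1330.

Deadweight loss = $1330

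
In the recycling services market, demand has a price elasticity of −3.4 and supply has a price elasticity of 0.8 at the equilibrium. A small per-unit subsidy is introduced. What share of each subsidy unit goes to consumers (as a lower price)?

Consumer share = 4/21

For a small subsidy around the equilibrium, the benefit split depends on the relative slopes, which at a point are proportional to the elasticities.
Buyer share = εs/(εs + |εd|) = 0.8/(0.8 + 3.4) = 4/21; seller share = |εd|/(εs + |εd|) = 17/21.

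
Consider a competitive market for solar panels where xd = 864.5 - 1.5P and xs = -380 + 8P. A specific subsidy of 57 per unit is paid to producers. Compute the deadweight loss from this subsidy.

Deadweight loss = 2052

Pre-subsidy: 864.5 - 1.5P = -380 + 8P gives P* = 131, x* = 668.
With the subsidy, sellers receive Ps = Pb + 57 for each unit, where Pb is the price buyers pay.
Supply in terms of Pb becomes xs = -380 + 8(Pb + 57) = 76 + 8Pb. Setting this equal to demand: 864.5 - 1.5Pb = 76 + 8Pb, so Pb = 83.
Sellers receive Ps = 83 + 57 = 140; x' = 864.5 − 1.5·83 = 740.
The subsidy expands output by 740 − 668 = 72 past the efficient level; on those units the gap between marginal cost and willingness to pay runs from 0 up to 57.
DWL = ½ × 57 × 72 = 2052.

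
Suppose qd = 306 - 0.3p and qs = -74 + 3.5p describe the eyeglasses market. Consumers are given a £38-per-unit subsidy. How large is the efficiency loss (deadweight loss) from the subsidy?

Deadweight loss = £199.5

Pre-subsidy: 306 - 0.3p = -74 + 3.5p gives p* = 100, q* = 276.
With the rebate, buyers effectively pay pb = ps − 38, where ps is the price sellers receive.
Demand in terms of ps becomes qd = 306 − 0.3(ps − 38) = 317.4 - 0.3ps. Setting this equal to supply: 317.4 - 0.3ps = -74 + 3.5ps, so ps = 103.
Buyers pay pb = 103 − 38 = 65; q' = -74 + 3.5·103 = 286.5.
The subsidy expands output by 286.5 − 276 = 10.5 past the efficient level; on those units the gap between marginal cost and willingness to pay runs from 0 up to 38.
DWL = ½ × 38 × 10.5 = 199.5.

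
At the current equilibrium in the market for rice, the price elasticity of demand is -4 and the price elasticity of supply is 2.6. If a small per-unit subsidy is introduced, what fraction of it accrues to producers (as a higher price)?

For a small subsidy around the equilibrium, the benefit split depends on the relative slopes, which at a point are proportional to the elasticities.
Buyer share = εs/(εs + |εd|) = 2.6/(2.6 + 4) = 13/33; seller share = |εd|/(εs + |εd|) = 20/33.
So producers capture 20/33 of the subsidy.

Producer share = 20/33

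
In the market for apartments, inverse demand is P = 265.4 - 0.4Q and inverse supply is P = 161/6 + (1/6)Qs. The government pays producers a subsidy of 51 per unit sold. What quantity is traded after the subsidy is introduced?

Pre-subsidy: 265.4 - 0.4Q = 161/6 + (1/6)Q gives Q* = 421 and P* = 97.
With the subsidy, sellers receive Ps = Pb + 51 for each unit, where Pb is the price buyers pay.
On the curves, Pb = 265.4 - 0.4Q and Ps = 161/6 + (1/6)Q; the wedge Ps − Pb = 51 gives 161/6 + (1/6)Q − (265.4 - 0.4Q) = 51, so Q' = 511.
Then Pb = 265.4 − 0.4·511 = 61 and Ps = 161/6 + (1/6)·511 = 112.

Q' = 511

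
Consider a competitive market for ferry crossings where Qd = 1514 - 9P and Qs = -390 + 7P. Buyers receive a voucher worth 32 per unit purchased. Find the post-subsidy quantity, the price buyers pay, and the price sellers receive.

Q' = 569; buyers pay 105; sellers receive 137

Pre-subsidy: 1514 - 9P = -390 + 7P gives P* = 119, Q* = 443.
With the rebate, buyers effectively pay Pb = Ps − 32, where Ps is the price sellers receive.
Demand in terms of Ps becomes Qd = 1514 − 9(Ps − 32) = 1802 - 9Ps. Setting this equal to supply: 1802 - 9Ps = -390 + 7Ps, so Ps = 137.
Buyers pay Pb = 137 − 32 = 105; Q' = -390 + 7·137 = 569.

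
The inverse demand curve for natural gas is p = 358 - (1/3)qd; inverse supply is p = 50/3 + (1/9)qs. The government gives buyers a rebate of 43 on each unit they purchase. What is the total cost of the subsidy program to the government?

Government cost = 37184.25

Pre-subsidy: 358 - (1/3)q = 50/3 + (1/9)q gives q* = 768 and p* = 102.
With the rebate, buyers effectively pay pb = ps − 43, where ps is the price sellers receive.
On the curves, pb = 358 - (1/3)q and ps = 50/3 + (1/9)q; the wedge ps − pb = 43 gives 50/3 + (1/9)q − (358 - (1/3)q) = 43, so q' = 864.75.
Then pb = 358 − (1/3)·864.75 = 69.75 and ps = 50/3 + (1/9)·864.75 = 112.75.
Government outlay = subsidy × quantity = 43 × 864.75 = 37184.25.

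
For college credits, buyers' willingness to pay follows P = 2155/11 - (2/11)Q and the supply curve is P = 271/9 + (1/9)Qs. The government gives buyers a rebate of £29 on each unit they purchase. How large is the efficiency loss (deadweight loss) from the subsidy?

Pre-subsidy: 2155/11 - (2/11)Q = 271/9 + (1/9)Q gives Q* = 566 and P* = 93.
With the rebate, buyers effectively pay Pb = Ps − 29, where Ps is the price sellers receive.
On the curves, Pb = 2155/11 - (2/11)Q and Ps = 271/9 + (1/9)Q; the wedge Ps − Pb = 29 gives 271/9 + (1/9)Q − (2155/11 - (2/11)Q) = 29, so Q' = 665.
Then Pb = 2155/11 − (2/11)·665 = 75 and Ps = 271/9 + (1/9)·665 = 104.
The subsidy expands output by 665 − 566 = 99 past the efficient level; on those units the gap between marginal cost and willingness to pay runs from 0 up to 29.
DWL = ½ × 29 × 99 = 1435.5.

Deadweight loss = £1435.5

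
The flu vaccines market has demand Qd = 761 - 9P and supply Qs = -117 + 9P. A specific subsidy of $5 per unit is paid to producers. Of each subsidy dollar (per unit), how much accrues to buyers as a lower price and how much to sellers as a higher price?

Buyers gain $2.5 per unit; sellers gain $2.5 per unit

Pre-subsidy: 761 - 9P = -117 + 9P gives P* = 439/9, Q* = 322.
With the subsidy, sellers receive Ps = Pb + 5 for each unit, where Pb is the price buyers pay.
Supply in terms of Pb becomes Qs = -117 + 9(Pb + 5) = -72 + 9Pb. Setting this equal to demand: 761 - 9Pb = -72 + 9Pb, so Pb = 833/18.
Sellers receive Ps = 833/18 + 5 = 923/18; Q' = 761 − 9·(833/18) = 344.5.
Buyers' price falls by P* − Pb = 439/9 − 833/18 = 2.5; sellers' price rises by Ps − P* = 923/18 − 439/9 = 2.5.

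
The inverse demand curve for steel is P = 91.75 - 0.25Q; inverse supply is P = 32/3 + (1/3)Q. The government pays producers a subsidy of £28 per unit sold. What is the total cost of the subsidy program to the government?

Pre-subsidy: 91.75 - 0.25Q = 32/3 + (1/3)Q gives Q* = 139 and P* = 57.
With the subsidy, sellers receive Ps = Pb + 28 for each unit, where Pb is the price buyers pay.
On the curves, Pb = 91.75 - 0.25Q and Ps = 32/3 + (1/3)Q; the wedge Ps − Pb = 28 gives 32/3 + (1/3)Q − (91.75 - 0.25Q) = 28, so Q' = 187.
Then Pb = 91.75 − 0.25·187 = 45 and Ps = 32/3 + (1/3)·187 = 73.
Government outlay = subsidy × quantity = 28 × 187 = 5236.

Government cost = £5236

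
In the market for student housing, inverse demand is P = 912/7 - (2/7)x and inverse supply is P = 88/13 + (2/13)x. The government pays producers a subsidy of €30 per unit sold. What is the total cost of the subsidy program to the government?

Government cost = €10477.5

Pre-subsidy: 912/7 - (2/7)x = 88/13 + (2/13)x gives x* = 281 and P* = 50.
With the subsidy, sellers receive Ps = Pb + 30 for each unit, where Pb is the price buyers pay.
On the curves, Pb = 912/7 - (2/7)x and Ps = 88/13 + (2/13)x; the wedge Ps − Pb = 30 gives 88/13 + (2/13)x − (912/7 - (2/7)x) = 30, so x' = 349.25.
Then Pb = 912/7 − (2/7)·349.25 = 30.5 and Ps = 88/13 + (2/13)·349.25 = 60.5.
Government outlay = subsidy × quantity = 30 × 349.25 = 10477.5.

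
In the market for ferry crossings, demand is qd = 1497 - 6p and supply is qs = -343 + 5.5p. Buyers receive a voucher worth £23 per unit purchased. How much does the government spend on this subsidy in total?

Pre-subsidy: 1497 - 6p = -343 + 5.5p gives p* = 160, q* = 537.
With the rebate, buyers effectively pay pb = ps − 23, where ps is the price sellers receive.
Demand in terms of ps becomes qd = 1497 − 6(ps − 23) = 1635 - 6ps. Setting this equal to supply: 1635 - 6ps = -343 + 5.5ps, so ps = 172.
Buyers pay pb = 172 − 23 = 149; q' = -343 + 5.5·172 = 603.
Government outlay = subsidy × quantity = 23 × 603 = 13869.

Government cost = £13869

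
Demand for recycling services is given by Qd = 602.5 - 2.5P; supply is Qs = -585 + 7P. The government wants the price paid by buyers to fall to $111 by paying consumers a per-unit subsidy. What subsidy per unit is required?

Required subsidy s = $19 per unit

At a buyer price of 111, quantity demanded is 602.5 − 2.5·111 = 325.
Sellers supply 325 only when they receive Ps with -585 + 7·Ps = 325, i.e. Ps = 130.
s = Ps − Pb = 130 − 111 = 19.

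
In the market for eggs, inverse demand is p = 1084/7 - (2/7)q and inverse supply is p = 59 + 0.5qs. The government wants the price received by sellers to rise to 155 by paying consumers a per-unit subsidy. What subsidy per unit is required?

Required subsidy s = 55 per unit

At a seller price of 155, quantity supplied is -118 + 2·155 = 192.
Buyers absorb 192 only when they pay pb = 1084/7 − (2/7)·192 = 100.
s = ps − pb = 155 − 100 = 55.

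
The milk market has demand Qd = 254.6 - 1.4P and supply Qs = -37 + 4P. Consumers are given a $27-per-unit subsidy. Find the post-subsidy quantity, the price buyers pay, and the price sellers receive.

Q' = 207; buyers pay $34; sellers receive $61

Pre-subsidy: 254.6 - 1.4P = -37 + 4P gives P* = 54, Q* = 179.
With the rebate, buyers effectively pay Pb = Ps − 27, where Ps is the price sellers receive.
Demand in terms of Ps becomes Qd = 254.6 − 1.4(Ps − 27) = 292.4 - 1.4Ps. Setting this equal to supply: 292.4 - 1.4Ps = -37 + 4Ps, so Ps = 61.
Buyers pay Pb = 61 − 27 = 34; Q' = -37 + 4·61 = 207.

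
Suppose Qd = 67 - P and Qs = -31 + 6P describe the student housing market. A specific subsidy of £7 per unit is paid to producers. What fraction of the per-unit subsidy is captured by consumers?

Consumer share = 6/7

Pre-subsidy: 67 - P = -31 + 6P gives P* = 14, Q* = 53.
With the subsidy, sellers receive Ps = Pb + 7 for each unit, where Pb is the price buyers pay.
Supply in terms of Pb becomes Qs = -31 + 6(Pb + 7) = 11 + 6Pb. Setting this equal to demand: 67 - Pb = 11 + 6Pb, so Pb = 8.
Sellers receive Ps = 8 + 7 = 15; Q' = 67 − 1·8 = 59.
Buyers' price falls by P* − Pb = 14 − 8 = 6; sellers' price rises by Ps − P* = 15 − 14 = 1.
So consumers capture 6/7 = 6/7 of each unit of subsidy.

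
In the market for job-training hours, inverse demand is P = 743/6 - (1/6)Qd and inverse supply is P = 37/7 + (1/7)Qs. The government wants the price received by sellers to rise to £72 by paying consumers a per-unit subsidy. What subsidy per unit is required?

At a seller price of 72, quantity supplied is -37 + 7·72 = 467.
Buyers absorb 467 only when they pay Pb = 743/6 − (1/6)·467 = 46.
s = Ps − Pb = 72 − 46 = 26.

Required subsidy s = £26 per unit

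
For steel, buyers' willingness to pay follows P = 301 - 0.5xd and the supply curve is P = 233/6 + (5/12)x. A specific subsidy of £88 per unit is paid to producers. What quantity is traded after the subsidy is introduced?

Pre-subsidy: 301 - 0.5x = 233/6 + (5/12)x gives x* = 286 and P* = 158.
With the subsidy, sellers receive Ps = Pb + 88 for each unit, where Pb is the price buyers pay.
On the curves, Pb = 301 - 0.5x and Ps = 233/6 + (5/12)x; the wedge Ps − Pb = 88 gives 233/6 + (5/12)x − (301 - 0.5x) = 88, so x' = 382.
Then Pb = 301 − 0.5·382 = 110 and Ps = 233/6 + (5/12)·382 = 198.

x' = 382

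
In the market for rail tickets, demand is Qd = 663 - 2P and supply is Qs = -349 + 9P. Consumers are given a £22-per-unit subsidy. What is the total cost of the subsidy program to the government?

Government cost = £11330

Pre-subsidy: 663 - 2P = -349 + 9P gives P* = 92, Q* = 479.
With the rebate, buyers effectively pay Pb = Ps − 22, where Ps is the price sellers receive.
Demand in terms of Ps becomes Qd = 663 − 2(Ps − 22) = 707 - 2Ps. Setting this equal to supply: 707 - 2Ps = -349 + 9Ps, so Ps = 96.
Buyers pay Pb = 96 − 22 = 74; Q' = -349 + 9·96 = 515.
Government outlay = subsidy × quantity = 22 × 515 = 11330.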